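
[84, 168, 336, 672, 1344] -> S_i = 84*2^i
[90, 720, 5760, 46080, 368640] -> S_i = 90*8^i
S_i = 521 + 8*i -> [521, 529, 537, 545, 553]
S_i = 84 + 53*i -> [84, 137, 190, 243, 296]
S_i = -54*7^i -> [-54, -378, -2646, -18522, -129654]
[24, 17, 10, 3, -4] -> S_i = 24 + -7*i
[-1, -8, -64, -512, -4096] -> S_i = -1*8^i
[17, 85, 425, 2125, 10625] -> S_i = 17*5^i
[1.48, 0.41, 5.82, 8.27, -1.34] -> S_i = Random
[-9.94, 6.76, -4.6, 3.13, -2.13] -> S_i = -9.94*(-0.68)^i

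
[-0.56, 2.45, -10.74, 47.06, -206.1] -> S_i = -0.56*(-4.38)^i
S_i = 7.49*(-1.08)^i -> [7.49, -8.09, 8.74, -9.44, 10.19]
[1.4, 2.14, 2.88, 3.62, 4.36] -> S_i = 1.40 + 0.74*i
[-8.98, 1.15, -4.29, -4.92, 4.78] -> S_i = Random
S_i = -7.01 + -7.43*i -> [-7.01, -14.44, -21.87, -29.3, -36.73]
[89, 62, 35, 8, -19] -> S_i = 89 + -27*i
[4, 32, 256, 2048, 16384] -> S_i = 4*8^i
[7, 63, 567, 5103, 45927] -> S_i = 7*9^i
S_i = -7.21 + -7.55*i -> [-7.21, -14.76, -22.31, -29.86, -37.41]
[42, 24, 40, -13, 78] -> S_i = Random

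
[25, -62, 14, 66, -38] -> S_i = Random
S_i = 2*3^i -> [2, 6, 18, 54, 162]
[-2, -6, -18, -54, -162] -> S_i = -2*3^i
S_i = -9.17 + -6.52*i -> [-9.17, -15.69, -22.21, -28.73, -35.25]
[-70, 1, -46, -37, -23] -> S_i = Random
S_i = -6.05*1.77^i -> [-6.05, -10.71, -18.95, -33.55, -59.38]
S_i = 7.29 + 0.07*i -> [7.29, 7.36, 7.43, 7.5, 7.57]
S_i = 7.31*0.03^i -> [7.31, 0.22, 0.01, 0.0, 0.0]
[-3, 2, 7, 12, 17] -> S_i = -3 + 5*i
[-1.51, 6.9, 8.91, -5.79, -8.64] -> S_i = Random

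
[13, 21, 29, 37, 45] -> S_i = 13 + 8*i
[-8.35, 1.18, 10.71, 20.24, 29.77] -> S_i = -8.35 + 9.53*i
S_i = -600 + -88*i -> [-600, -688, -776, -864, -952]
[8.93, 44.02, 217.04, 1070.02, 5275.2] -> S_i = 8.93*4.93^i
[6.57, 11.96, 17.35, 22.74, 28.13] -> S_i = 6.57 + 5.39*i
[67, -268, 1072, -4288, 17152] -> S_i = 67*-4^i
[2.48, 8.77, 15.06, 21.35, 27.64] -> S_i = 2.48 + 6.29*i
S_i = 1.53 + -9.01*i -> [1.53, -7.48, -16.49, -25.5, -34.51]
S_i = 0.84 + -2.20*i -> [0.84, -1.36, -3.56, -5.76, -7.96]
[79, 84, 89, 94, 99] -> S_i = 79 + 5*i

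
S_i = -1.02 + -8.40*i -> [-1.02, -9.42, -17.82, -26.22, -34.62]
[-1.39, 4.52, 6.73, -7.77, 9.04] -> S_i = Random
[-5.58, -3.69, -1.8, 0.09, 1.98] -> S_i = -5.58 + 1.89*i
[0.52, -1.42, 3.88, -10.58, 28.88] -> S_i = 0.52*(-2.73)^i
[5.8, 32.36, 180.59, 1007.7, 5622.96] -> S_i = 5.80*5.58^i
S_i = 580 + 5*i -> [580, 585, 590, 595, 600]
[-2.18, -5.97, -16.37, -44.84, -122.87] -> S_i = -2.18*2.74^i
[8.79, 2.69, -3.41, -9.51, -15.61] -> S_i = 8.79 + -6.10*i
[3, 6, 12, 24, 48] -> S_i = 3*2^i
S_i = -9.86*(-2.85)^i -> [-9.86, 28.1, -80.09, 228.25, -650.51]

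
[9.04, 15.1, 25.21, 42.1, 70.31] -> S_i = 9.04*1.67^i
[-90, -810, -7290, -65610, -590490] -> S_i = -90*9^i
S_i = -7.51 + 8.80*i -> [-7.51, 1.29, 10.09, 18.89, 27.69]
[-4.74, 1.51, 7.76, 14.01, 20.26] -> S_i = -4.74 + 6.25*i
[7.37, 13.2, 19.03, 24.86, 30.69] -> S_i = 7.37 + 5.83*i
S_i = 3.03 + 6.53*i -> [3.03, 9.56, 16.09, 22.62, 29.15]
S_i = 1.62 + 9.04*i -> [1.62, 10.66, 19.7, 28.74, 37.78]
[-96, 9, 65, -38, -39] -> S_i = Random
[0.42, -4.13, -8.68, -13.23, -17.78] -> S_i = 0.42 + -4.55*i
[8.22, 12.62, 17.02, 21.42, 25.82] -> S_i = 8.22 + 4.40*i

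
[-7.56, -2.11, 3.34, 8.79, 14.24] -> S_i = -7.56 + 5.45*i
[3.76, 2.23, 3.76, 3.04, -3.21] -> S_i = Random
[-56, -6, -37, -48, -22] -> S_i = Random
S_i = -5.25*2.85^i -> [-5.25, -14.96, -42.64, -121.53, -346.37]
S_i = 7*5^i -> [7, 35, 175, 875, 4375]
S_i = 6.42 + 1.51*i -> [6.42, 7.93, 9.44, 10.95, 12.46]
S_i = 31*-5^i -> [31, -155, 775, -3875, 19375]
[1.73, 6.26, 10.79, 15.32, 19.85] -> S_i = 1.73 + 4.53*i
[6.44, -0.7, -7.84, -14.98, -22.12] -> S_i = 6.44 + -7.14*i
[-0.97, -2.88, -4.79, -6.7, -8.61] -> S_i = -0.97 + -1.91*i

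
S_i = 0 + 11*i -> [0, 11, 22, 33, 44]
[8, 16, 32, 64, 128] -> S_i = 8*2^i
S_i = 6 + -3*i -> [6, 3, 0, -3, -6]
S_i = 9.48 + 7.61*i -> [9.48, 17.09, 24.7, 32.31, 39.92]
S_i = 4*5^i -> [4, 20, 100, 500, 2500]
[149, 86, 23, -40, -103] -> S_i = 149 + -63*i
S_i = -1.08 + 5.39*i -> [-1.08, 4.31, 9.7, 15.09, 20.48]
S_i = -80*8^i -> [-80, -640, -5120, -40960, -327680]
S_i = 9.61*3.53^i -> [9.61, 33.92, 119.75, 422.71, 1492.18]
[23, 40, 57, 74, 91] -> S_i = 23 + 17*i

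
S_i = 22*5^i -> [22, 110, 550, 2750, 13750]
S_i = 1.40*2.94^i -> [1.4, 4.12, 12.1, 35.58, 104.6]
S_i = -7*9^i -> [-7, -63, -567, -5103, -45927]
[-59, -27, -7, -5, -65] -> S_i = Random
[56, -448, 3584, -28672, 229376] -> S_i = 56*-8^i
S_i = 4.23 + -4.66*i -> [4.23, -0.43, -5.09, -9.75, -14.41]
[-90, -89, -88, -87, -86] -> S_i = -90 + 1*i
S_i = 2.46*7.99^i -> [2.46, 19.66, 157.05, 1254.8, 10025.87]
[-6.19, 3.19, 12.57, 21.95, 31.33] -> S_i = -6.19 + 9.38*i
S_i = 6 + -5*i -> [6, 1, -4, -9, -14]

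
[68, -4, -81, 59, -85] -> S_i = Random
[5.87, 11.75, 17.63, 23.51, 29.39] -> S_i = 5.87 + 5.88*i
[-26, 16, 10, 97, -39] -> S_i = Random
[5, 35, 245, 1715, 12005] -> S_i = 5*7^i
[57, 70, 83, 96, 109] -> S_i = 57 + 13*i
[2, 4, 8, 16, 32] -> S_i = 2*2^i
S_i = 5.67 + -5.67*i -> [5.67, 0.0, -5.67, -11.34, -17.01]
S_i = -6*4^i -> [-6, -24, -96, -384, -1536]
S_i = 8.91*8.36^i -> [8.91, 74.49, 622.72, 5205.91, 43521.4]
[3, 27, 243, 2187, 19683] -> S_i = 3*9^i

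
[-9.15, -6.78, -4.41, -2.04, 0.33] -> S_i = -9.15 + 2.37*i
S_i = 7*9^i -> [7, 63, 567, 5103, 45927]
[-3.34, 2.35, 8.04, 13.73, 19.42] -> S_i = -3.34 + 5.69*i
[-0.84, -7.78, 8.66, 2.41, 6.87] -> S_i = Random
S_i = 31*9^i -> [31, 279, 2511, 22599, 203391]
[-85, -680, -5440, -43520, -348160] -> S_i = -85*8^i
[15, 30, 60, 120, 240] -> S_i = 15*2^i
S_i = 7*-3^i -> [7, -21, 63, -189, 567]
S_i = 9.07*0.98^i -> [9.07, 8.89, 8.71, 8.54, 8.37]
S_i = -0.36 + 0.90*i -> [-0.36, 0.54, 1.44, 2.34, 3.24]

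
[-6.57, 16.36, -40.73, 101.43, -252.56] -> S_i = -6.57*(-2.49)^i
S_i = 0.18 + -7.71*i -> [0.18, -7.53, -15.24, -22.95, -30.66]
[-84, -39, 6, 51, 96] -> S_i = -84 + 45*i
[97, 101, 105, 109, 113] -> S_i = 97 + 4*i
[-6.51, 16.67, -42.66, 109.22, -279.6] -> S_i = -6.51*(-2.56)^i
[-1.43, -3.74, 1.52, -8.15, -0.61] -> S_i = Random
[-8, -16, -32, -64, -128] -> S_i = -8*2^i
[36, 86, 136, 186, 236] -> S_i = 36 + 50*i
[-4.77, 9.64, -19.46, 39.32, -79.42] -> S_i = -4.77*(-2.02)^i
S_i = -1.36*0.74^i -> [-1.36, -1.01, -0.74, -0.55, -0.41]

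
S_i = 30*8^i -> [30, 240, 1920, 15360, 122880]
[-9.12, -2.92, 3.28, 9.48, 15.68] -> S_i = -9.12 + 6.20*i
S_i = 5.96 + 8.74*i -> [5.96, 14.7, 23.44, 32.18, 40.92]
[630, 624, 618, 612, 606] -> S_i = 630 + -6*i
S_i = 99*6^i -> [99, 594, 3564, 21384, 128304]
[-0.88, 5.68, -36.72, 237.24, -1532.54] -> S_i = -0.88*(-6.46)^i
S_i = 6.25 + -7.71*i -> [6.25, -1.46, -9.17, -16.88, -24.59]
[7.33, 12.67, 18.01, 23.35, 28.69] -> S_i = 7.33 + 5.34*i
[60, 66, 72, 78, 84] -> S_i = 60 + 6*i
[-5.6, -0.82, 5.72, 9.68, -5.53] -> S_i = Random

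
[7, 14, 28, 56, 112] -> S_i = 7*2^i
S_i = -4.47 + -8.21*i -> [-4.47, -12.68, -20.89, -29.1, -37.31]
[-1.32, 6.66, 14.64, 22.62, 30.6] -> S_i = -1.32 + 7.98*i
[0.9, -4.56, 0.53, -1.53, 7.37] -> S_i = Random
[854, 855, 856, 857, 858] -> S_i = 854 + 1*i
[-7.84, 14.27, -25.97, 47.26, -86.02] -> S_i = -7.84*(-1.82)^i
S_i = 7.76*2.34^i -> [7.76, 18.16, 42.49, 99.43, 232.66]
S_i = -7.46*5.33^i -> [-7.46, -39.76, -211.93, -1129.59, -6020.71]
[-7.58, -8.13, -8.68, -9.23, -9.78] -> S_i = -7.58 + -0.55*i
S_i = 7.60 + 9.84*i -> [7.6, 17.44, 27.28, 37.12, 46.96]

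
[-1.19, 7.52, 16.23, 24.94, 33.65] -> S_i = -1.19 + 8.71*i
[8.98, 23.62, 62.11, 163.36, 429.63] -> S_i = 8.98*2.63^i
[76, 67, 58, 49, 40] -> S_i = 76 + -9*i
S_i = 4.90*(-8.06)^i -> [4.9, -39.49, 318.32, -2565.67, 20679.32]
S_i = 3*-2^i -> [3, -6, 12, -24, 48]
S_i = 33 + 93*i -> [33, 126, 219, 312, 405]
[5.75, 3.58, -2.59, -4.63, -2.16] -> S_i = Random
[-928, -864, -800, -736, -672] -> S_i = -928 + 64*i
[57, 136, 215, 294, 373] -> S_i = 57 + 79*i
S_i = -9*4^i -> [-9, -36, -144, -576, -2304]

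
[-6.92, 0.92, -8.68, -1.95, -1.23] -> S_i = Random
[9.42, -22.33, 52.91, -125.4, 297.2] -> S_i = 9.42*(-2.37)^i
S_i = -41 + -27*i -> [-41, -68, -95, -122, -149]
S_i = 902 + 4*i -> [902, 906, 910, 914, 918]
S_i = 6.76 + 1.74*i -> [6.76, 8.5, 10.24, 11.98, 13.72]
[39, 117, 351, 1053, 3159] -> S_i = 39*3^i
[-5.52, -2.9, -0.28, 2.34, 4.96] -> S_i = -5.52 + 2.62*i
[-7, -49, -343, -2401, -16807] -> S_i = -7*7^i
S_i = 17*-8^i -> [17, -136, 1088, -8704, 69632]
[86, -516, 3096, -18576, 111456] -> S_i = 86*-6^i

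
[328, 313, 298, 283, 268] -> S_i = 328 + -15*i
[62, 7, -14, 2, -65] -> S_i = Random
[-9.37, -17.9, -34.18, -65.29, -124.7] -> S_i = -9.37*1.91^i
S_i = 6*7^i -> [6, 42, 294, 2058, 14406]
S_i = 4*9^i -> [4, 36, 324, 2916, 26244]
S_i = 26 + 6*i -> [26, 32, 38, 44, 50]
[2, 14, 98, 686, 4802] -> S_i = 2*7^i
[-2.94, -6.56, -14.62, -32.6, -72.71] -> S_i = -2.94*2.23^i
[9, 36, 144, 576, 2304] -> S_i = 9*4^i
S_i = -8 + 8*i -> [-8, 0, 8, 16, 24]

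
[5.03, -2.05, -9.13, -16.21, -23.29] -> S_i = 5.03 + -7.08*i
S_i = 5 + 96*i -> [5, 101, 197, 293, 389]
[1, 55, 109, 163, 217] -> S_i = 1 + 54*i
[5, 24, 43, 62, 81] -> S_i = 5 + 19*i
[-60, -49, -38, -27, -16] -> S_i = -60 + 11*i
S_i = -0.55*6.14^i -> [-0.55, -3.38, -20.73, -127.31, -781.69]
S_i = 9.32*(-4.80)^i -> [9.32, -44.74, 214.73, -1030.72, 4947.44]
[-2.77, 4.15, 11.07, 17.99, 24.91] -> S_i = -2.77 + 6.92*i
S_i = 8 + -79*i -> [8, -71, -150, -229, -308]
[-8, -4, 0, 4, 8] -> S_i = -8 + 4*i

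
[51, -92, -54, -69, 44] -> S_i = Random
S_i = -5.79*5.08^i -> [-5.79, -29.41, -149.42, -759.05, -3855.97]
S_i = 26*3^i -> [26, 78, 234, 702, 2106]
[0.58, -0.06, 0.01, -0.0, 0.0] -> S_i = 0.58*(-0.11)^i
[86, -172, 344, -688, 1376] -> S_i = 86*-2^i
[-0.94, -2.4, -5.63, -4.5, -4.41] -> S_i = Random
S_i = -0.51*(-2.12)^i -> [-0.51, 1.08, -2.29, 4.86, -10.3]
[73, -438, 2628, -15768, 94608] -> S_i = 73*-6^i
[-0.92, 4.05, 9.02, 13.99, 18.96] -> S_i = -0.92 + 4.97*i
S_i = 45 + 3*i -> [45, 48, 51, 54, 57]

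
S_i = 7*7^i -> [7, 49, 343, 2401, 16807]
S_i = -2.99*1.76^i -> [-2.99, -5.26, -9.26, -16.3, -28.69]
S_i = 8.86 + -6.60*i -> [8.86, 2.26, -4.34, -10.94, -17.54]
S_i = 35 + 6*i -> [35, 41, 47, 53, 59]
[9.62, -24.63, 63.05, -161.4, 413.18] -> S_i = 9.62*(-2.56)^i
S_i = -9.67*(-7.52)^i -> [-9.67, 72.72, -546.84, 4112.25, -30924.15]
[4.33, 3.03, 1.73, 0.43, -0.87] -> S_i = 4.33 + -1.30*i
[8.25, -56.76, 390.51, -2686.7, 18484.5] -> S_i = 8.25*(-6.88)^i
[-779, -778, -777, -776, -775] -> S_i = -779 + 1*i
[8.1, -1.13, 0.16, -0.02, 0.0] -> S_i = 8.10*(-0.14)^i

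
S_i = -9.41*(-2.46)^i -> [-9.41, 23.15, -56.95, 140.09, -344.61]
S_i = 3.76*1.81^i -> [3.76, 6.81, 12.32, 22.3, 40.36]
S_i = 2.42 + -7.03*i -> [2.42, -4.61, -11.64, -18.67, -25.7]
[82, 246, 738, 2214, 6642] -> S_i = 82*3^i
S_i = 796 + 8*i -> [796, 804, 812, 820, 828]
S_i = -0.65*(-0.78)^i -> [-0.65, 0.51, -0.4, 0.31, -0.24]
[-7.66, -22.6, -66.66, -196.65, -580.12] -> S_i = -7.66*2.95^i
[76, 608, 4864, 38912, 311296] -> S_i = 76*8^i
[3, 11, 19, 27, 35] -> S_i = 3 + 8*i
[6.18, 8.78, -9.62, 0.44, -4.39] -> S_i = Random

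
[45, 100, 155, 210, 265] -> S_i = 45 + 55*i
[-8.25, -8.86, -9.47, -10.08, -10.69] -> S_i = -8.25 + -0.61*i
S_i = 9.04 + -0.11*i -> [9.04, 8.93, 8.82, 8.71, 8.6]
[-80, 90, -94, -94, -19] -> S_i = Random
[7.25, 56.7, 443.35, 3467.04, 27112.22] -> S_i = 7.25*7.82^i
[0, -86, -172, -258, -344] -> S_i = 0 + -86*i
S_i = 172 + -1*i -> [172, 171, 170, 169, 168]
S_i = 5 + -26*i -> [5, -21, -47, -73, -99]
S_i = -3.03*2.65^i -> [-3.03, -8.03, -21.28, -56.39, -149.43]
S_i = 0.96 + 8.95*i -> [0.96, 9.91, 18.86, 27.81, 36.76]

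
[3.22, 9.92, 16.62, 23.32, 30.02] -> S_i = 3.22 + 6.70*i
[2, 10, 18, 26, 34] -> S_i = 2 + 8*i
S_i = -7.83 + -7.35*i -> [-7.83, -15.18, -22.53, -29.88, -37.23]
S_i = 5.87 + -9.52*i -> [5.87, -3.65, -13.17, -22.69, -32.21]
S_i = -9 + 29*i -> [-9, 20, 49, 78, 107]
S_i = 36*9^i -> [36, 324, 2916, 26244, 236196]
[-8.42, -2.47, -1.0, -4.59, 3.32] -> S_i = Random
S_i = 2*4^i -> [2, 8, 32, 128, 512]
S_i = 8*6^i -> [8, 48, 288, 1728, 10368]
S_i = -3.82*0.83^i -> [-3.82, -3.17, -2.63, -2.18, -1.81]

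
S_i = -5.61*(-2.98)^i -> [-5.61, 16.72, -49.82, 148.46, -442.41]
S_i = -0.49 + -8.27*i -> [-0.49, -8.76, -17.03, -25.3, -33.57]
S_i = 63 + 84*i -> [63, 147, 231, 315, 399]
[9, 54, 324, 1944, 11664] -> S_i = 9*6^i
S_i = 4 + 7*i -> [4, 11, 18, 25, 32]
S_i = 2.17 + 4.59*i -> [2.17, 6.76, 11.35, 15.94, 20.53]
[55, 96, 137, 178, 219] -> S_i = 55 + 41*i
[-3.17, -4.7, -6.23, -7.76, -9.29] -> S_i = -3.17 + -1.53*i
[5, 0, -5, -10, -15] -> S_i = 5 + -5*i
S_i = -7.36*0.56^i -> [-7.36, -4.12, -2.31, -1.29, -0.72]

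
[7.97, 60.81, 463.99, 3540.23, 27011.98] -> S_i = 7.97*7.63^i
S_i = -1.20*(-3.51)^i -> [-1.2, 4.21, -14.78, 51.89, -182.14]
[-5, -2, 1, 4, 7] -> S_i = -5 + 3*i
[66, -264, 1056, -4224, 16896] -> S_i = 66*-4^i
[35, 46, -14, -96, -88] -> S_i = Random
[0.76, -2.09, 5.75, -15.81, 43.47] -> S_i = 0.76*(-2.75)^i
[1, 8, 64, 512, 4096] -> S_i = 1*8^i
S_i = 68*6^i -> [68, 408, 2448, 14688, 88128]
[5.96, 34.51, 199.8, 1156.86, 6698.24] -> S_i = 5.96*5.79^i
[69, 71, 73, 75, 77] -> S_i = 69 + 2*i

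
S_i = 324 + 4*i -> [324, 328, 332, 336, 340]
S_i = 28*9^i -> [28, 252, 2268, 20412, 183708]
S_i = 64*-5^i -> [64, -320, 1600, -8000, 40000]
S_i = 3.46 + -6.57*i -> [3.46, -3.11, -9.68, -16.25, -22.82]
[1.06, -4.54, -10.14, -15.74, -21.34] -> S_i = 1.06 + -5.60*i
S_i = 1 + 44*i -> [1, 45, 89, 133, 177]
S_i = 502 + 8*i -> [502, 510, 518, 526, 534]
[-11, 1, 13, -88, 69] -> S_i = Random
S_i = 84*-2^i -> [84, -168, 336, -672, 1344]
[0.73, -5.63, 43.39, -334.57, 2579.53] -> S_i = 0.73*(-7.71)^i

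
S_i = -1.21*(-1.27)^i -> [-1.21, 1.54, -1.95, 2.48, -3.15]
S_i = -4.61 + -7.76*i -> [-4.61, -12.37, -20.13, -27.89, -35.65]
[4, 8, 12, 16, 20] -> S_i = 4 + 4*i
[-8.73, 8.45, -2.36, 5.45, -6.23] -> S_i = Random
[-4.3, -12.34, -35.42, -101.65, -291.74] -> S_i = -4.30*2.87^i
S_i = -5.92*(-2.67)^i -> [-5.92, 15.81, -42.2, 112.68, -300.86]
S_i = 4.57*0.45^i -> [4.57, 2.06, 0.93, 0.42, 0.19]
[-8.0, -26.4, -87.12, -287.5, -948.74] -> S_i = -8.00*3.30^i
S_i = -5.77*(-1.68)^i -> [-5.77, 9.69, -16.29, 27.36, -45.96]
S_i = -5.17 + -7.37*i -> [-5.17, -12.54, -19.91, -27.28, -34.65]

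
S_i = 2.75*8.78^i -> [2.75, 24.14, 211.99, 1861.3, 16342.21]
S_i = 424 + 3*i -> [424, 427, 430, 433, 436]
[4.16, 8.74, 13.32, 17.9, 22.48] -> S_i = 4.16 + 4.58*i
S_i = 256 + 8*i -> [256, 264, 272, 280, 288]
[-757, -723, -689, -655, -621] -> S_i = -757 + 34*i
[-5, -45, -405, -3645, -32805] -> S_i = -5*9^i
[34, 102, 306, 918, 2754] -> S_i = 34*3^i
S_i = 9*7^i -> [9, 63, 441, 3087, 21609]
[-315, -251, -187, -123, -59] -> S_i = -315 + 64*i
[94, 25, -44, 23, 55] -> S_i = Random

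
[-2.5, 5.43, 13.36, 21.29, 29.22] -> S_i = -2.50 + 7.93*i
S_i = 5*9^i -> [5, 45, 405, 3645, 32805]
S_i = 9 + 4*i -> [9, 13, 17, 21, 25]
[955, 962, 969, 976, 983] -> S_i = 955 + 7*i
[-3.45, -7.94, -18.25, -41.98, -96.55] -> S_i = -3.45*2.30^i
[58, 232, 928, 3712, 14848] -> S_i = 58*4^i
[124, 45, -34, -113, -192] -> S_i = 124 + -79*i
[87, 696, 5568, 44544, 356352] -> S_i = 87*8^i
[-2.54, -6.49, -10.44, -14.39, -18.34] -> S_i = -2.54 + -3.95*i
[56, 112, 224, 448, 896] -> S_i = 56*2^i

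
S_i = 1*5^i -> [1, 5, 25, 125, 625]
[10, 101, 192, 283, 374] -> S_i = 10 + 91*i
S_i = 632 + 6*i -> [632, 638, 644, 650, 656]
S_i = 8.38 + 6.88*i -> [8.38, 15.26, 22.14, 29.02, 35.9]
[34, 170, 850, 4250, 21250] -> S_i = 34*5^i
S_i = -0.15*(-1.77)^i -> [-0.15, 0.27, -0.47, 0.83, -1.47]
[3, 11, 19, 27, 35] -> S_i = 3 + 8*i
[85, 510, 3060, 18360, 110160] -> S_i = 85*6^i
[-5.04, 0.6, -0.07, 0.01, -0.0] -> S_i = -5.04*(-0.12)^i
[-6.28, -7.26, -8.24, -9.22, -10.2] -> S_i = -6.28 + -0.98*i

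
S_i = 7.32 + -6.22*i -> [7.32, 1.1, -5.12, -11.34, -17.56]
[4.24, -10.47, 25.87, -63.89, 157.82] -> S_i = 4.24*(-2.47)^i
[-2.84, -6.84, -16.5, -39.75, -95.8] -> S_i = -2.84*2.41^i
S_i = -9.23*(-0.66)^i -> [-9.23, 6.09, -4.02, 2.65, -1.75]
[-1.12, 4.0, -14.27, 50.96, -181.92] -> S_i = -1.12*(-3.57)^i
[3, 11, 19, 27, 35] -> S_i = 3 + 8*i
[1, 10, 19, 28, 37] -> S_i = 1 + 9*i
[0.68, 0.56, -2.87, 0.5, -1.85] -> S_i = Random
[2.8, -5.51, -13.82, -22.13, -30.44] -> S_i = 2.80 + -8.31*i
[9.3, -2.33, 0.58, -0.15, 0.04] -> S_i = 9.30*(-0.25)^i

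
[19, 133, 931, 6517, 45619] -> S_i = 19*7^i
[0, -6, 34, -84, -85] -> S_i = Random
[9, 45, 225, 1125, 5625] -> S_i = 9*5^i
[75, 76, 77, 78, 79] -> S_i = 75 + 1*i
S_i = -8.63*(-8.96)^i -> [-8.63, 77.32, -692.83, 6207.76, -55621.52]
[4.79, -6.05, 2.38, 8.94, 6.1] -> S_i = Random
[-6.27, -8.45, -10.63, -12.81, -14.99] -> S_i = -6.27 + -2.18*i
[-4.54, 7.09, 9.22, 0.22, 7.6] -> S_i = Random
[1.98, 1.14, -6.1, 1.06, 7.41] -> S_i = Random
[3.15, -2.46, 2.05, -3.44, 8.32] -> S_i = Random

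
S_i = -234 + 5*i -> [-234, -229, -224, -219, -214]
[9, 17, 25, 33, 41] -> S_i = 9 + 8*i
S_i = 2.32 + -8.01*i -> [2.32, -5.69, -13.7, -21.71, -29.72]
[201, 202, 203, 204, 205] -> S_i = 201 + 1*i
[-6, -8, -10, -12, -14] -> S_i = -6 + -2*i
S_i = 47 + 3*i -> [47, 50, 53, 56, 59]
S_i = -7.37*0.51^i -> [-7.37, -3.76, -1.92, -0.98, -0.5]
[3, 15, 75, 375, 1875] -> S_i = 3*5^i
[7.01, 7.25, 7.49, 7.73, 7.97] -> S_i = 7.01 + 0.24*i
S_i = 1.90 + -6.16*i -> [1.9, -4.26, -10.42, -16.58, -22.74]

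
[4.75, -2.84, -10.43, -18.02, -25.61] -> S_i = 4.75 + -7.59*i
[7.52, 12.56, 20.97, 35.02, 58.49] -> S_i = 7.52*1.67^i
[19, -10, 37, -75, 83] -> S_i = Random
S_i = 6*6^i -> [6, 36, 216, 1296, 7776]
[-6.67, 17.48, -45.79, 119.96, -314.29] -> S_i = -6.67*(-2.62)^i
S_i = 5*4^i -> [5, 20, 80, 320, 1280]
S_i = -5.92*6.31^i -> [-5.92, -37.36, -235.71, -1487.34, -9385.11]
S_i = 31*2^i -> [31, 62, 124, 248, 496]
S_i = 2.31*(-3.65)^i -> [2.31, -8.43, 30.77, -112.33, 410.0]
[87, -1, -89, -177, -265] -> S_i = 87 + -88*i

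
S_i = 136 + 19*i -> [136, 155, 174, 193, 212]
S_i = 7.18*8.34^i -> [7.18, 59.88, 499.41, 4165.07, 34736.71]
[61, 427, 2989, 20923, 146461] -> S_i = 61*7^i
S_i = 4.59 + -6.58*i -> [4.59, -1.99, -8.57, -15.15, -21.73]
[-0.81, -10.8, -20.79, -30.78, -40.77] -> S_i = -0.81 + -9.99*i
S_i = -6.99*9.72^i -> [-6.99, -67.94, -660.4, -6419.13, -62393.91]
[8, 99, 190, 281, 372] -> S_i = 8 + 91*i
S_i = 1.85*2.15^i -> [1.85, 3.98, 8.55, 18.39, 39.53]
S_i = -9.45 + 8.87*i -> [-9.45, -0.58, 8.29, 17.16, 26.03]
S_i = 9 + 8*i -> [9, 17, 25, 33, 41]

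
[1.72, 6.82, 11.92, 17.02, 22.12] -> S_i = 1.72 + 5.10*i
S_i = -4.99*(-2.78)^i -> [-4.99, 13.87, -38.56, 107.21, -298.04]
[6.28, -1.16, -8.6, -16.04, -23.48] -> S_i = 6.28 + -7.44*i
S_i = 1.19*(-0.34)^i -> [1.19, -0.4, 0.14, -0.05, 0.02]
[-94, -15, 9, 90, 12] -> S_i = Random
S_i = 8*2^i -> [8, 16, 32, 64, 128]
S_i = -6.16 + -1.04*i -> [-6.16, -7.2, -8.24, -9.28, -10.32]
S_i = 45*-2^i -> [45, -90, 180, -360, 720]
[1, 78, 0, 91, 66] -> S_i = Random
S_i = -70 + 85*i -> [-70, 15, 100, 185, 270]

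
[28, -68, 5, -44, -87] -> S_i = Random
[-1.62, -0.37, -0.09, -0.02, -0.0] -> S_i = -1.62*0.23^i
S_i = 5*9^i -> [5, 45, 405, 3645, 32805]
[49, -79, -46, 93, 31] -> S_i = Random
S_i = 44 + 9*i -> [44, 53, 62, 71, 80]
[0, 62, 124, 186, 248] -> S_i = 0 + 62*i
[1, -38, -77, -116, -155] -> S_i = 1 + -39*i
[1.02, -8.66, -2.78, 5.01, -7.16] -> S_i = Random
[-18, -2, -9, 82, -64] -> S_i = Random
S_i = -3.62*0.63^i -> [-3.62, -2.28, -1.44, -0.91, -0.57]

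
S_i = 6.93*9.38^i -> [6.93, 65.0, 609.73, 5719.29, 53646.89]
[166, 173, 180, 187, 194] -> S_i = 166 + 7*i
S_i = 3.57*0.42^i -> [3.57, 1.5, 0.63, 0.26, 0.11]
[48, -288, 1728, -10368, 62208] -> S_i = 48*-6^i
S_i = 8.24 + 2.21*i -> [8.24, 10.45, 12.66, 14.87, 17.08]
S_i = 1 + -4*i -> [1, -3, -7, -11, -15]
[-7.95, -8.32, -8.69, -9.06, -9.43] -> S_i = -7.95 + -0.37*i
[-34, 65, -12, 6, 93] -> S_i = Random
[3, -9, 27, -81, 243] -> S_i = 3*-3^i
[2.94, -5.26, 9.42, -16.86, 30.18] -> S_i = 2.94*(-1.79)^i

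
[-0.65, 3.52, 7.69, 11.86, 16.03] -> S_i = -0.65 + 4.17*i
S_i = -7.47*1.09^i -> [-7.47, -8.14, -8.88, -9.67, -10.54]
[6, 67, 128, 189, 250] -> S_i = 6 + 61*i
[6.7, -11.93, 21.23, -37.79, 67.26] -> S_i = 6.70*(-1.78)^i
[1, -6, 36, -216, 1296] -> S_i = 1*-6^i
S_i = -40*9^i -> [-40, -360, -3240, -29160, -262440]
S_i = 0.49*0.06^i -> [0.49, 0.03, 0.0, 0.0, 0.0]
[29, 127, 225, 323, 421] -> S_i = 29 + 98*i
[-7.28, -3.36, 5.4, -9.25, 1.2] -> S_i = Random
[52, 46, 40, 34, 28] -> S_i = 52 + -6*i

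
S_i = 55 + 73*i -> [55, 128, 201, 274, 347]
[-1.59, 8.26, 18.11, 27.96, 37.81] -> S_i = -1.59 + 9.85*i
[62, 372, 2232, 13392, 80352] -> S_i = 62*6^i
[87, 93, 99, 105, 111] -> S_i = 87 + 6*i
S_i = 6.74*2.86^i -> [6.74, 19.28, 55.13, 157.67, 450.95]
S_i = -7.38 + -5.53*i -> [-7.38, -12.91, -18.44, -23.97, -29.5]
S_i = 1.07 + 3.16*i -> [1.07, 4.23, 7.39, 10.55, 13.71]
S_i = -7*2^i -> [-7, -14, -28, -56, -112]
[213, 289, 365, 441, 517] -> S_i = 213 + 76*i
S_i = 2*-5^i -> [2, -10, 50, -250, 1250]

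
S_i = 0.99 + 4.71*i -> [0.99, 5.7, 10.41, 15.12, 19.83]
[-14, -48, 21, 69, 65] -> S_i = Random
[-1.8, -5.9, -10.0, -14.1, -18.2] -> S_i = -1.80 + -4.10*i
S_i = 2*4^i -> [2, 8, 32, 128, 512]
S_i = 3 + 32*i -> [3, 35, 67, 99, 131]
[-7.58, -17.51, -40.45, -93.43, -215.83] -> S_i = -7.58*2.31^i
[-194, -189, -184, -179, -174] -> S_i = -194 + 5*i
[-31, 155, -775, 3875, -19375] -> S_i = -31*-5^i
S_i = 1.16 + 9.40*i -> [1.16, 10.56, 19.96, 29.36, 38.76]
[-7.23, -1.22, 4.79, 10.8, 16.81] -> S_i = -7.23 + 6.01*i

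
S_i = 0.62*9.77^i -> [0.62, 6.06, 59.18, 578.2, 5648.98]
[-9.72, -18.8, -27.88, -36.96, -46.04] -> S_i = -9.72 + -9.08*i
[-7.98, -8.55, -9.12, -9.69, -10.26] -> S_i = -7.98 + -0.57*i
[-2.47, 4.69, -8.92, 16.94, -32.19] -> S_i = -2.47*(-1.90)^i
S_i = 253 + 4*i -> [253, 257, 261, 265, 269]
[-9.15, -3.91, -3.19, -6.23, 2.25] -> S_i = Random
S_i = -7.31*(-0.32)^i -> [-7.31, 2.34, -0.75, 0.24, -0.08]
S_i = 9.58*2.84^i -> [9.58, 27.21, 77.27, 219.44, 623.22]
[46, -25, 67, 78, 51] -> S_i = Random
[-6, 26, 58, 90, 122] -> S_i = -6 + 32*i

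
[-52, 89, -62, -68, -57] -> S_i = Random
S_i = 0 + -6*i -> [0, -6, -12, -18, -24]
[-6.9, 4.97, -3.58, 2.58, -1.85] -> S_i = -6.90*(-0.72)^i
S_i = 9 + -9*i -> [9, 0, -9, -18, -27]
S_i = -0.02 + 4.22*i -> [-0.02, 4.2, 8.42, 12.64, 16.86]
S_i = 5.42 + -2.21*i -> [5.42, 3.21, 1.0, -1.21, -3.42]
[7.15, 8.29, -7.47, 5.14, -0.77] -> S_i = Random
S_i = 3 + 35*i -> [3, 38, 73, 108, 143]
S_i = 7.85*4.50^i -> [7.85, 35.32, 158.96, 715.33, 3218.99]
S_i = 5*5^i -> [5, 25, 125, 625, 3125]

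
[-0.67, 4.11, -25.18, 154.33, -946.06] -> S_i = -0.67*(-6.13)^i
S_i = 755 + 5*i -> [755, 760, 765, 770, 775]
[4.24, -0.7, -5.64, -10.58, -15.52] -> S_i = 4.24 + -4.94*i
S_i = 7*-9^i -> [7, -63, 567, -5103, 45927]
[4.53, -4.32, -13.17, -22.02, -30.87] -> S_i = 4.53 + -8.85*i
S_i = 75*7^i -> [75, 525, 3675, 25725, 180075]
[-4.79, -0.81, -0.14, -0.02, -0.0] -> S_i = -4.79*0.17^i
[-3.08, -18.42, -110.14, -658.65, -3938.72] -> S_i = -3.08*5.98^i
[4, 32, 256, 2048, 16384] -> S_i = 4*8^i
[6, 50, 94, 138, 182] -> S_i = 6 + 44*i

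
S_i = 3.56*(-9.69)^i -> [3.56, -34.5, 334.27, -3239.08, 31386.66]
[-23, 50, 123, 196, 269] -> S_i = -23 + 73*i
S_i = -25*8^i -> [-25, -200, -1600, -12800, -102400]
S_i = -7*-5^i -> [-7, 35, -175, 875, -4375]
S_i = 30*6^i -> [30, 180, 1080, 6480, 38880]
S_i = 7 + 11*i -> [7, 18, 29, 40, 51]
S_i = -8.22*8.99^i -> [-8.22, -73.9, -664.34, -5972.43, -53692.12]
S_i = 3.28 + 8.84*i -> [3.28, 12.12, 20.96, 29.8, 38.64]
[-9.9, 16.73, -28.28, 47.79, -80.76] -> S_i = -9.90*(-1.69)^i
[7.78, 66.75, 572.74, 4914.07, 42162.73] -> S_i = 7.78*8.58^i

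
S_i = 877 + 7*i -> [877, 884, 891, 898, 905]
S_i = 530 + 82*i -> [530, 612, 694, 776, 858]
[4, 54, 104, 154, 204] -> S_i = 4 + 50*i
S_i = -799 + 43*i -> [-799, -756, -713, -670, -627]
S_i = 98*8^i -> [98, 784, 6272, 50176, 401408]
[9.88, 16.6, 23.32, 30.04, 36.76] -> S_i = 9.88 + 6.72*i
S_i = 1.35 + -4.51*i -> [1.35, -3.16, -7.67, -12.18, -16.69]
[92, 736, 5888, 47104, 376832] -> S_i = 92*8^i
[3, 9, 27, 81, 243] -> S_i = 3*3^i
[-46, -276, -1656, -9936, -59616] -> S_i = -46*6^i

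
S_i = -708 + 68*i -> [-708, -640, -572, -504, -436]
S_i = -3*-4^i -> [-3, 12, -48, 192, -768]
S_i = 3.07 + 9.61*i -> [3.07, 12.68, 22.29, 31.9, 41.51]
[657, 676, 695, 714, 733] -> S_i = 657 + 19*i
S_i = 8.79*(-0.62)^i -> [8.79, -5.45, 3.38, -2.09, 1.3]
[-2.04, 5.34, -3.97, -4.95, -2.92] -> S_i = Random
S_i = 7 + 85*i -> [7, 92, 177, 262, 347]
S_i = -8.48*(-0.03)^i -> [-8.48, 0.25, -0.01, 0.0, -0.0]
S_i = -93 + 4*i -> [-93, -89, -85, -81, -77]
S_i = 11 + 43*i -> [11, 54, 97, 140, 183]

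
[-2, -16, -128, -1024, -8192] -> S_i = -2*8^i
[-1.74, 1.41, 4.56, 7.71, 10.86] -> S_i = -1.74 + 3.15*i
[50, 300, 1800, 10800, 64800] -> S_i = 50*6^i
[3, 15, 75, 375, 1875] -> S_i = 3*5^i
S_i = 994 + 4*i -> [994, 998, 1002, 1006, 1010]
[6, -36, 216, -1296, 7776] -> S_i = 6*-6^i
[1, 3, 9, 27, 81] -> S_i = 1*3^i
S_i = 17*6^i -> [17, 102, 612, 3672, 22032]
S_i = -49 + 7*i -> [-49, -42, -35, -28, -21]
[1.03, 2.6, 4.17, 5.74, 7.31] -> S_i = 1.03 + 1.57*i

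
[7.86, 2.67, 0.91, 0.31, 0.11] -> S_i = 7.86*0.34^i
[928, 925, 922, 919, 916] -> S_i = 928 + -3*i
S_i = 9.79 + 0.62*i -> [9.79, 10.41, 11.03, 11.65, 12.27]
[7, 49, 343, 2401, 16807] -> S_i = 7*7^i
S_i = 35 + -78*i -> [35, -43, -121, -199, -277]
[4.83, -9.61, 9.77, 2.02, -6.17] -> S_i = Random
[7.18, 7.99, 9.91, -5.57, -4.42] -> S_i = Random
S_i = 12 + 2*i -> [12, 14, 16, 18, 20]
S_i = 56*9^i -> [56, 504, 4536, 40824, 367416]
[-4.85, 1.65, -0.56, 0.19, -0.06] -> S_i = -4.85*(-0.34)^i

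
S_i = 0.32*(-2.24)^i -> [0.32, -0.72, 1.61, -3.6, 8.06]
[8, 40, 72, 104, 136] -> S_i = 8 + 32*i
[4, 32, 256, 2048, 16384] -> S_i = 4*8^i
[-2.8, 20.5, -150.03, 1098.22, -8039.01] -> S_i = -2.80*(-7.32)^i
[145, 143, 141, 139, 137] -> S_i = 145 + -2*i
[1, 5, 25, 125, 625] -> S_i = 1*5^i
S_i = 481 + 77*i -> [481, 558, 635, 712, 789]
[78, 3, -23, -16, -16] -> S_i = Random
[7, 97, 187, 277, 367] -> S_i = 7 + 90*i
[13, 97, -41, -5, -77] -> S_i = Random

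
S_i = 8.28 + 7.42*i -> [8.28, 15.7, 23.12, 30.54, 37.96]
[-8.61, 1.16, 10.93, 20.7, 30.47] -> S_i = -8.61 + 9.77*i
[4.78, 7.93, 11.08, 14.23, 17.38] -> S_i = 4.78 + 3.15*i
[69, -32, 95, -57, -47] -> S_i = Random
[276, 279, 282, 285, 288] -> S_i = 276 + 3*i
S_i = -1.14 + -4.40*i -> [-1.14, -5.54, -9.94, -14.34, -18.74]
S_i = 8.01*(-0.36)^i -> [8.01, -2.88, 1.04, -0.37, 0.13]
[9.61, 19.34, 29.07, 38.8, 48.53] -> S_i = 9.61 + 9.73*i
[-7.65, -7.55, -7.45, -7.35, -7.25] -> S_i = -7.65 + 0.10*i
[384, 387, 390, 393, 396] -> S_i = 384 + 3*i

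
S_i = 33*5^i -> [33, 165, 825, 4125, 20625]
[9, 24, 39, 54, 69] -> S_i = 9 + 15*i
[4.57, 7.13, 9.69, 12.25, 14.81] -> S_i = 4.57 + 2.56*i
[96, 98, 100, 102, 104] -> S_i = 96 + 2*i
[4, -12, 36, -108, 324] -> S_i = 4*-3^i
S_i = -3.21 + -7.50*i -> [-3.21, -10.71, -18.21, -25.71, -33.21]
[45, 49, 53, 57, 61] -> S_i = 45 + 4*i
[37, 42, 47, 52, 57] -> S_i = 37 + 5*i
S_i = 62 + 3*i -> [62, 65, 68, 71, 74]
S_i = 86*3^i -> [86, 258, 774, 2322, 6966]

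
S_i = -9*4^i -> [-9, -36, -144, -576, -2304]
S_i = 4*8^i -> [4, 32, 256, 2048, 16384]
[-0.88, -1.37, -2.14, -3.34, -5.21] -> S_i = -0.88*1.56^i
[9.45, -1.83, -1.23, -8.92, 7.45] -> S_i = Random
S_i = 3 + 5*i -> [3, 8, 13, 18, 23]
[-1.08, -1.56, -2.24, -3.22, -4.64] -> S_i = -1.08*1.44^i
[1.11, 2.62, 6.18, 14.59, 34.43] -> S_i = 1.11*2.36^i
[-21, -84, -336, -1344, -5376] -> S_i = -21*4^i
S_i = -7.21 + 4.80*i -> [-7.21, -2.41, 2.39, 7.19, 11.99]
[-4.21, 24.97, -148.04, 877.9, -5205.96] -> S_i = -4.21*(-5.93)^i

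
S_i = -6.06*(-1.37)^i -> [-6.06, 8.3, -11.37, 15.58, -21.35]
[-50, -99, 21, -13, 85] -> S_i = Random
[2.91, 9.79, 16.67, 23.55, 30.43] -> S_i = 2.91 + 6.88*i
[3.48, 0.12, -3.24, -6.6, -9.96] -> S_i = 3.48 + -3.36*i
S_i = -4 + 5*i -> [-4, 1, 6, 11, 16]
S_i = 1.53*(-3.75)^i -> [1.53, -5.74, 21.52, -80.68, 302.56]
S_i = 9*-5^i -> [9, -45, 225, -1125, 5625]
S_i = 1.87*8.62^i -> [1.87, 16.12, 138.95, 1197.74, 10324.54]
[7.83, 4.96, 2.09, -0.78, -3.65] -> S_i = 7.83 + -2.87*i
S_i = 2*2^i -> [2, 4, 8, 16, 32]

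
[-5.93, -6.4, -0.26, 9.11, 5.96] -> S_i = Random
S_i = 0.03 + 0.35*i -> [0.03, 0.38, 0.73, 1.08, 1.43]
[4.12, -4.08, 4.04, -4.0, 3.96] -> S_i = 4.12*(-0.99)^i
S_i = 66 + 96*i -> [66, 162, 258, 354, 450]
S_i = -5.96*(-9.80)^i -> [-5.96, 58.41, -572.4, 5609.5, -54973.14]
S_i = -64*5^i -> [-64, -320, -1600, -8000, -40000]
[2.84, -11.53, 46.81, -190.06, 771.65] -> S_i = 2.84*(-4.06)^i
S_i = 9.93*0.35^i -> [9.93, 3.48, 1.22, 0.43, 0.15]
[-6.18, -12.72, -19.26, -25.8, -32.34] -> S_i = -6.18 + -6.54*i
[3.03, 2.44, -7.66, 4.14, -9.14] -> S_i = Random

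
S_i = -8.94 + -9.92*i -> [-8.94, -18.86, -28.78, -38.7, -48.62]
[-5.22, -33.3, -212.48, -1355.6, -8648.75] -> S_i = -5.22*6.38^i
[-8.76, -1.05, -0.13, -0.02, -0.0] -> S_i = -8.76*0.12^i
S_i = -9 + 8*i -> [-9, -1, 7, 15, 23]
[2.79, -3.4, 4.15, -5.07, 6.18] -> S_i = 2.79*(-1.22)^i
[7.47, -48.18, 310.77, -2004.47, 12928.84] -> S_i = 7.47*(-6.45)^i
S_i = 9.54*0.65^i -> [9.54, 6.2, 4.03, 2.62, 1.7]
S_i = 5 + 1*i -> [5, 6, 7, 8, 9]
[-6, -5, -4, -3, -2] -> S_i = -6 + 1*i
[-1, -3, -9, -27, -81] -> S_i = -1*3^i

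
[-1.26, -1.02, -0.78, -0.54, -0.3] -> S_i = -1.26 + 0.24*i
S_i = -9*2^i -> [-9, -18, -36, -72, -144]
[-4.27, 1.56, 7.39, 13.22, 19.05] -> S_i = -4.27 + 5.83*i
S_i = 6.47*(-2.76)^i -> [6.47, -17.86, 49.29, -136.03, 375.44]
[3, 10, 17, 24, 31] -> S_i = 3 + 7*i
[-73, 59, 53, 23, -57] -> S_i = Random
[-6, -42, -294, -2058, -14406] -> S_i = -6*7^i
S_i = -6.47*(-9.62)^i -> [-6.47, 62.24, -598.76, 5760.09, -55412.09]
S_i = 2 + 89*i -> [2, 91, 180, 269, 358]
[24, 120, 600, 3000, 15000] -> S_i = 24*5^i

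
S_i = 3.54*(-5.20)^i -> [3.54, -18.41, 95.72, -497.75, 2588.31]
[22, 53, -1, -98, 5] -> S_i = Random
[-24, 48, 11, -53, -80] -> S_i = Random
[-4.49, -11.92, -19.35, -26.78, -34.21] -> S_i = -4.49 + -7.43*i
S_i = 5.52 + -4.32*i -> [5.52, 1.2, -3.12, -7.44, -11.76]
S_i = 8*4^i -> [8, 32, 128, 512, 2048]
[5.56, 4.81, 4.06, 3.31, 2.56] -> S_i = 5.56 + -0.75*i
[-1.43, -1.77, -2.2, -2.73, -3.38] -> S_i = -1.43*1.24^i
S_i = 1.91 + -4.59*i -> [1.91, -2.68, -7.27, -11.86, -16.45]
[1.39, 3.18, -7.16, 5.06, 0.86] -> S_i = Random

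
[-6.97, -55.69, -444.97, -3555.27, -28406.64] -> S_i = -6.97*7.99^i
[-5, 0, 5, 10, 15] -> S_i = -5 + 5*i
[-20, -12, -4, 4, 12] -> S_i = -20 + 8*i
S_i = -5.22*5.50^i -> [-5.22, -28.71, -157.9, -868.48, -4776.63]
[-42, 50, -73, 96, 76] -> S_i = Random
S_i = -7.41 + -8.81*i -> [-7.41, -16.22, -25.03, -33.84, -42.65]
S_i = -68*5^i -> [-68, -340, -1700, -8500, -42500]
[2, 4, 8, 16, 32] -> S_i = 2*2^i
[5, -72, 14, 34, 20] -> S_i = Random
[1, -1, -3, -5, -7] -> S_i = 1 + -2*i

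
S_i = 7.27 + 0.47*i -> [7.27, 7.74, 8.21, 8.68, 9.15]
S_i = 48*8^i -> [48, 384, 3072, 24576, 196608]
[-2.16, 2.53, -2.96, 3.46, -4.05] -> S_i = -2.16*(-1.17)^i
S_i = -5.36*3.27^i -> [-5.36, -17.53, -57.31, -187.42, -612.85]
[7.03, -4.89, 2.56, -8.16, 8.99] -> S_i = Random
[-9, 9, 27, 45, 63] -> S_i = -9 + 18*i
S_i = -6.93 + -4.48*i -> [-6.93, -11.41, -15.89, -20.37, -24.85]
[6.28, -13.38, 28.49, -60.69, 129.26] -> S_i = 6.28*(-2.13)^i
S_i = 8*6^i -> [8, 48, 288, 1728, 10368]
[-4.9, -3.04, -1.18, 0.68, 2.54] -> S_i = -4.90 + 1.86*i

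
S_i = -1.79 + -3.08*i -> [-1.79, -4.87, -7.95, -11.03, -14.11]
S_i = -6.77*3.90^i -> [-6.77, -26.4, -102.97, -401.59, -1566.2]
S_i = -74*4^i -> [-74, -296, -1184, -4736, -18944]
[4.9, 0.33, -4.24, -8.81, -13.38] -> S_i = 4.90 + -4.57*i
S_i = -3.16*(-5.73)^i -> [-3.16, 18.11, -103.75, 594.5, -3406.48]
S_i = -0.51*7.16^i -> [-0.51, -3.65, -26.15, -187.2, -1340.36]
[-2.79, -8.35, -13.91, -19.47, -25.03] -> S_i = -2.79 + -5.56*i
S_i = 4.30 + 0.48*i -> [4.3, 4.78, 5.26, 5.74, 6.22]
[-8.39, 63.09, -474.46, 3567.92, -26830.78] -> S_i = -8.39*(-7.52)^i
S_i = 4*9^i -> [4, 36, 324, 2916, 26244]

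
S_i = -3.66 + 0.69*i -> [-3.66, -2.97, -2.28, -1.59, -0.9]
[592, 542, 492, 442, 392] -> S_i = 592 + -50*i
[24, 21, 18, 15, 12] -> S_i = 24 + -3*i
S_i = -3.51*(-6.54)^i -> [-3.51, 22.96, -150.13, 981.84, -6421.23]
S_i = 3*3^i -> [3, 9, 27, 81, 243]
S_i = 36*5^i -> [36, 180, 900, 4500, 22500]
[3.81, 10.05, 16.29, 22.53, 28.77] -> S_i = 3.81 + 6.24*i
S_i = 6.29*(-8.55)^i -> [6.29, -53.78, 459.81, -3931.42, 33613.61]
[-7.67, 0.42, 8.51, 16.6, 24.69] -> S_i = -7.67 + 8.09*i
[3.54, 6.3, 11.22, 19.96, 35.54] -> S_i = 3.54*1.78^i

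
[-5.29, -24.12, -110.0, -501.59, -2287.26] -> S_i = -5.29*4.56^i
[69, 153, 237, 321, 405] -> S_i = 69 + 84*i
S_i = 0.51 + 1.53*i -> [0.51, 2.04, 3.57, 5.1, 6.63]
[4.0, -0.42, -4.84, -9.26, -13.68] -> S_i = 4.00 + -4.42*i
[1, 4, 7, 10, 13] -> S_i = 1 + 3*i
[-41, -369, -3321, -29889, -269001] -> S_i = -41*9^i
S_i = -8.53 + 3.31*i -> [-8.53, -5.22, -1.91, 1.4, 4.71]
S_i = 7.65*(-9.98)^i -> [7.65, -76.35, 761.94, -7604.19, 75889.83]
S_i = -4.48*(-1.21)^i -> [-4.48, 5.42, -6.56, 7.94, -9.6]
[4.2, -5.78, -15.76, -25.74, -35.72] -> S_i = 4.20 + -9.98*i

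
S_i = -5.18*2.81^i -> [-5.18, -14.56, -40.9, -114.93, -322.96]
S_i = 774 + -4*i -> [774, 770, 766, 762, 758]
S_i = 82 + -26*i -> [82, 56, 30, 4, -22]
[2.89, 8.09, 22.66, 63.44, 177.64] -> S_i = 2.89*2.80^i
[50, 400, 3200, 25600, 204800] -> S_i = 50*8^i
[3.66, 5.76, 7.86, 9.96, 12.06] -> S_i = 3.66 + 2.10*i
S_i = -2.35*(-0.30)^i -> [-2.35, 0.7, -0.21, 0.06, -0.02]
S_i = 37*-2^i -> [37, -74, 148, -296, 592]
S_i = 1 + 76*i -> [1, 77, 153, 229, 305]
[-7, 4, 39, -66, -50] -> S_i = Random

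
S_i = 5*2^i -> [5, 10, 20, 40, 80]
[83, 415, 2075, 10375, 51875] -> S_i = 83*5^i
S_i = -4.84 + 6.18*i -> [-4.84, 1.34, 7.52, 13.7, 19.88]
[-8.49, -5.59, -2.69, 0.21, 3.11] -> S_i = -8.49 + 2.90*i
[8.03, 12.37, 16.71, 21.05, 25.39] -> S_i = 8.03 + 4.34*i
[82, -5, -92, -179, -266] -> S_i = 82 + -87*i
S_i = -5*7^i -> [-5, -35, -245, -1715, -12005]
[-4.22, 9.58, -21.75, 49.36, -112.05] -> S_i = -4.22*(-2.27)^i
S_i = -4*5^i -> [-4, -20, -100, -500, -2500]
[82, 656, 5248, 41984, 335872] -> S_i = 82*8^i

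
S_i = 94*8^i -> [94, 752, 6016, 48128, 385024]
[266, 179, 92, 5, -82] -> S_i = 266 + -87*i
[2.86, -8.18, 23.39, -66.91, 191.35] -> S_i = 2.86*(-2.86)^i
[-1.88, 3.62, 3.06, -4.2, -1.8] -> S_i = Random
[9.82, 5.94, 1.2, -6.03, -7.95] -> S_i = Random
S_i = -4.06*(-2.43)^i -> [-4.06, 9.87, -23.97, 58.26, -141.56]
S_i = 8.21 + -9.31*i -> [8.21, -1.1, -10.41, -19.72, -29.03]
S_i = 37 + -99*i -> [37, -62, -161, -260, -359]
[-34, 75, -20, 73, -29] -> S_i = Random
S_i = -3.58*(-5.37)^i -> [-3.58, 19.22, -103.24, 554.38, -2977.01]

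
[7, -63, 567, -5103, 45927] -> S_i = 7*-9^i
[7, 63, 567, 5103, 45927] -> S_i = 7*9^i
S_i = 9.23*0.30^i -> [9.23, 2.77, 0.83, 0.25, 0.07]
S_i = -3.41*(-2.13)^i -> [-3.41, 7.26, -15.47, 32.95, -70.19]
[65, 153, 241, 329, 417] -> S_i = 65 + 88*i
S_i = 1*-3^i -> [1, -3, 9, -27, 81]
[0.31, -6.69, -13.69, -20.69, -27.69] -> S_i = 0.31 + -7.00*i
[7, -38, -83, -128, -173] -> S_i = 7 + -45*i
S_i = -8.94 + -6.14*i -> [-8.94, -15.08, -21.22, -27.36, -33.5]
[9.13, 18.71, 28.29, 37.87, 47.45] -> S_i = 9.13 + 9.58*i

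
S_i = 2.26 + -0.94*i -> [2.26, 1.32, 0.38, -0.56, -1.5]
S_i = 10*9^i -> [10, 90, 810, 7290, 65610]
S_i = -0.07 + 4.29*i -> [-0.07, 4.22, 8.51, 12.8, 17.09]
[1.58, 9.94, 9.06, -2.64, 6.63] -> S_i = Random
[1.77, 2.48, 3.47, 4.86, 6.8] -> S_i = 1.77*1.40^i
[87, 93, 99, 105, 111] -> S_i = 87 + 6*i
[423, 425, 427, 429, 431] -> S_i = 423 + 2*i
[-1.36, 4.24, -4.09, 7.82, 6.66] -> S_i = Random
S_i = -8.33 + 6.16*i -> [-8.33, -2.17, 3.99, 10.15, 16.31]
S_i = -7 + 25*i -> [-7, 18, 43, 68, 93]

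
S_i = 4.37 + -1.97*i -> [4.37, 2.4, 0.43, -1.54, -3.51]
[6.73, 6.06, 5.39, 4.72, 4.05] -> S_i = 6.73 + -0.67*i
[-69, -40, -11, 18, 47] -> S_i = -69 + 29*i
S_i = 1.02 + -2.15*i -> [1.02, -1.13, -3.28, -5.43, -7.58]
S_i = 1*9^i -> [1, 9, 81, 729, 6561]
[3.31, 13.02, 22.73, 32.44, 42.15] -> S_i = 3.31 + 9.71*i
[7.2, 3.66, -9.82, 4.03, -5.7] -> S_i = Random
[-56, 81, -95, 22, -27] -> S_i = Random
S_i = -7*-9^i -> [-7, 63, -567, 5103, -45927]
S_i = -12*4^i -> [-12, -48, -192, -768, -3072]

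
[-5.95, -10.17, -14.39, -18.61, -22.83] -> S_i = -5.95 + -4.22*i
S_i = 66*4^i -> [66, 264, 1056, 4224, 16896]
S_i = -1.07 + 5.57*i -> [-1.07, 4.5, 10.07, 15.64, 21.21]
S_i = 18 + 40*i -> [18, 58, 98, 138, 178]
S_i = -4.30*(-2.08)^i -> [-4.3, 8.94, -18.6, 38.7, -80.49]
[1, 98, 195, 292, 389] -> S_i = 1 + 97*i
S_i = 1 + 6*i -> [1, 7, 13, 19, 25]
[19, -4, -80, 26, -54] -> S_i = Random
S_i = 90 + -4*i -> [90, 86, 82, 78, 74]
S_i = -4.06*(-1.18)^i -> [-4.06, 4.79, -5.65, 6.67, -7.87]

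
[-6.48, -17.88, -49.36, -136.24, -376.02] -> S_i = -6.48*2.76^i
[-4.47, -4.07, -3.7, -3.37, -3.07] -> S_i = -4.47*0.91^i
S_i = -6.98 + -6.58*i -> [-6.98, -13.56, -20.14, -26.72, -33.3]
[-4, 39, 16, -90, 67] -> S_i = Random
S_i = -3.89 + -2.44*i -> [-3.89, -6.33, -8.77, -11.21, -13.65]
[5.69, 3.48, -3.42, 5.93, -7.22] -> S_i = Random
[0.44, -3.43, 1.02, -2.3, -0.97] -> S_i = Random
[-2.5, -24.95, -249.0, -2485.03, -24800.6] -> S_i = -2.50*9.98^i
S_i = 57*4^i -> [57, 228, 912, 3648, 14592]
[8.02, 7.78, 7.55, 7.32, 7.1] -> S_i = 8.02*0.97^i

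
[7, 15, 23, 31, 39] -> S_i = 7 + 8*i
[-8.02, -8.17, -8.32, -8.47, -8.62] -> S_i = -8.02 + -0.15*i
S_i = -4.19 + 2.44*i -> [-4.19, -1.75, 0.69, 3.13, 5.57]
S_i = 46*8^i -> [46, 368, 2944, 23552, 188416]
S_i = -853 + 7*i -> [-853, -846, -839, -832, -825]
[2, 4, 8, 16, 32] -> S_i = 2*2^i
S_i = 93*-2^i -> [93, -186, 372, -744, 1488]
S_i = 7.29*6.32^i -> [7.29, 46.07, 291.18, 1840.26, 11630.43]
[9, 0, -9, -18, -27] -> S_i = 9 + -9*i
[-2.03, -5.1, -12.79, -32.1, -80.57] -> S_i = -2.03*2.51^i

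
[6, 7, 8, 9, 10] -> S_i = 6 + 1*i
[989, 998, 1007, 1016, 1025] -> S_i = 989 + 9*i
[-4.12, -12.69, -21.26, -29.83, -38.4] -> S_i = -4.12 + -8.57*i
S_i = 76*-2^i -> [76, -152, 304, -608, 1216]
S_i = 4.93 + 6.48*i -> [4.93, 11.41, 17.89, 24.37, 30.85]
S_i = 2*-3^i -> [2, -6, 18, -54, 162]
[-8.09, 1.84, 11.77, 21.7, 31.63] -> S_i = -8.09 + 9.93*i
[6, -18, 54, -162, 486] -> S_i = 6*-3^i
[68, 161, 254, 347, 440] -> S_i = 68 + 93*i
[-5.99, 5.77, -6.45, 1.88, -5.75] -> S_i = Random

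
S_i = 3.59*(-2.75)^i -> [3.59, -9.87, 27.15, -74.66, 205.32]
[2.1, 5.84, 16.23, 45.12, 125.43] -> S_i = 2.10*2.78^i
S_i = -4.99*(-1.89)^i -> [-4.99, 9.43, -17.82, 33.69, -63.67]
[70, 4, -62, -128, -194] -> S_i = 70 + -66*i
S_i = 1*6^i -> [1, 6, 36, 216, 1296]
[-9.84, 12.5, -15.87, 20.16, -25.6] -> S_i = -9.84*(-1.27)^i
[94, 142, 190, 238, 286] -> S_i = 94 + 48*i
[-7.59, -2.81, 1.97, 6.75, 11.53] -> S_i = -7.59 + 4.78*i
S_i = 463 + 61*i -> [463, 524, 585, 646, 707]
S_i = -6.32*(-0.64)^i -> [-6.32, 4.04, -2.59, 1.66, -1.06]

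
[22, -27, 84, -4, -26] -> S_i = Random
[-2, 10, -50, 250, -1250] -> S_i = -2*-5^i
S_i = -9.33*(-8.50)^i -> [-9.33, 79.31, -674.09, 5729.79, -48703.18]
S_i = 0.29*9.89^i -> [0.29, 2.87, 28.37, 280.53, 2774.49]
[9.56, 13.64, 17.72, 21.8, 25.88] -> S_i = 9.56 + 4.08*i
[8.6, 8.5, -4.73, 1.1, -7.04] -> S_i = Random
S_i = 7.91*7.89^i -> [7.91, 62.41, 492.41, 3885.15, 30653.81]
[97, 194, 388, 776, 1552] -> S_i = 97*2^i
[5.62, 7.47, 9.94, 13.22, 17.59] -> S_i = 5.62*1.33^i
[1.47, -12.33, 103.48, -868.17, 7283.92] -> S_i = 1.47*(-8.39)^i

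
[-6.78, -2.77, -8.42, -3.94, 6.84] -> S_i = Random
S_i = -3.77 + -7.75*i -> [-3.77, -11.52, -19.27, -27.02, -34.77]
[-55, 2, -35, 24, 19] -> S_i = Random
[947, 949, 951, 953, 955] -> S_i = 947 + 2*i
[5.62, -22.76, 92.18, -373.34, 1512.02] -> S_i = 5.62*(-4.05)^i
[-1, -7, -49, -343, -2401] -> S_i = -1*7^i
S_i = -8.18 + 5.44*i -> [-8.18, -2.74, 2.7, 8.14, 13.58]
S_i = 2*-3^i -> [2, -6, 18, -54, 162]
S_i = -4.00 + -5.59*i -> [-4.0, -9.59, -15.18, -20.77, -26.36]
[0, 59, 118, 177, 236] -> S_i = 0 + 59*i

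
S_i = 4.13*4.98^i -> [4.13, 20.57, 102.43, 510.08, 2540.2]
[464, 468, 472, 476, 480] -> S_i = 464 + 4*i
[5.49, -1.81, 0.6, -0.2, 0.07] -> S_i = 5.49*(-0.33)^i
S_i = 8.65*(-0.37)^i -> [8.65, -3.2, 1.18, -0.44, 0.16]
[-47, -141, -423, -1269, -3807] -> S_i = -47*3^i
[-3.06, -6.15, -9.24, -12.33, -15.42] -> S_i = -3.06 + -3.09*i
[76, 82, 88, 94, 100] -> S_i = 76 + 6*i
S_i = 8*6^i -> [8, 48, 288, 1728, 10368]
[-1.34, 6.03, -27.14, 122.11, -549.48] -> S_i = -1.34*(-4.50)^i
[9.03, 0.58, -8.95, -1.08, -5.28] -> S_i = Random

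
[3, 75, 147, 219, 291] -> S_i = 3 + 72*i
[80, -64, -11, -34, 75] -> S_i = Random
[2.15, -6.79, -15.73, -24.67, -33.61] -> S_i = 2.15 + -8.94*i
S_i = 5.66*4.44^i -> [5.66, 25.13, 111.58, 495.41, 2199.62]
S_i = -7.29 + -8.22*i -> [-7.29, -15.51, -23.73, -31.95, -40.17]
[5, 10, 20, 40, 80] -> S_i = 5*2^i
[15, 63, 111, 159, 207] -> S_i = 15 + 48*i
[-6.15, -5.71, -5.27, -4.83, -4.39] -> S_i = -6.15 + 0.44*i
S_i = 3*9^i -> [3, 27, 243, 2187, 19683]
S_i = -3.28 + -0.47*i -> [-3.28, -3.75, -4.22, -4.69, -5.16]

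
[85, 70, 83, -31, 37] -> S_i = Random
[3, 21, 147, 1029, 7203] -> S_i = 3*7^i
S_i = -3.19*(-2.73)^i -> [-3.19, 8.71, -23.77, 64.91, -177.19]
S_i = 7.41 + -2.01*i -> [7.41, 5.4, 3.39, 1.38, -0.63]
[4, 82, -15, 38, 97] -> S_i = Random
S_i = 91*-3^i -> [91, -273, 819, -2457, 7371]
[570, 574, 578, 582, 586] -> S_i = 570 + 4*i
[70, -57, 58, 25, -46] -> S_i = Random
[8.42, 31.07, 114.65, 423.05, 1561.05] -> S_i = 8.42*3.69^i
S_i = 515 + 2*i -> [515, 517, 519, 521, 523]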